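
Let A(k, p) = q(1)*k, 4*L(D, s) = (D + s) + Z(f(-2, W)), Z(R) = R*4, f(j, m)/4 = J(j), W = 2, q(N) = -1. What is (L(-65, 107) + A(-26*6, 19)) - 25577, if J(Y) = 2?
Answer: -50805/2 ≈ -25403.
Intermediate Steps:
f(j, m) = 8 (f(j, m) = 4*2 = 8)
Z(R) = 4*R
L(D, s) = 8 + D/4 + s/4 (L(D, s) = ((D + s) + 4*8)/4 = ((D + s) + 32)/4 = (32 + D + s)/4 = 8 + D/4 + s/4)
A(k, p) = -k
(L(-65, 107) + A(-26*6, 19)) - 25577 = ((8 + (1/4)*(-65) + (1/4)*107) - (-26)*6) - 25577 = ((8 - 65/4 + 107/4) - 1*(-156)) - 25577 = (37/2 + 156) - 25577 = 349/2 - 25577 = -50805/2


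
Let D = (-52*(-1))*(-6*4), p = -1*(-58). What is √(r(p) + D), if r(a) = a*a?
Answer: 46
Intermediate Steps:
p = 58
r(a) = a²
D = -1248 (D = 52*(-24) = -1248)
√(r(p) + D) = √(58² - 1248) = √(3364 - 1248) = √2116 = 46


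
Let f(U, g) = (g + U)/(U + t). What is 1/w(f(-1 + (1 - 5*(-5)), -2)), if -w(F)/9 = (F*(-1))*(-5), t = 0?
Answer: -5/207 ≈ -0.024155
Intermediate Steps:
f(U, g) = (U + g)/U (f(U, g) = (g + U)/(U + 0) = (U + g)/U)
w(F) = -45*F (w(F) = -9*F*(-1)*(-5) = -9*(-F)*(-5) = -45*F)
1/w(f(-1 + (1 - 5*(-5)), -2)) = 1/(-45*((-1 + (1 - 5*(-5))) - 2)/(-1 + (1 - 5*(-5)))) = 1/(-45*((-1 + (1 + 25)) - 2)/(-1 + (1 + 25))) = 1/(-45*((-1 + 26) - 2)/(-1 + 26)) = 1/(-45*(25 - 2)/25) = 1/(-9*23/5) = 1/(-45*23/25) = 1/(-207/5) = -5/207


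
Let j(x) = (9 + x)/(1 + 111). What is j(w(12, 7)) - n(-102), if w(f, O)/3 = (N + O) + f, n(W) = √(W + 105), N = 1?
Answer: 69/112 - √3 ≈ -1.1160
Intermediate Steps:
n(W) = √(105 + W)
w(f, O) = 3 + 3*O + 3*f (w(f, O) = 3*((1 + O) + f) = 3*(1 + O + f) = 3 + 3*O + 3*f)
j(x) = 9/112 + x/112 (j(x) = (9 + x)/112 = (9 + x)*(1/112) = 9/112 + x/112)
j(w(12, 7)) - n(-102) = (9/112 + (3 + 3*7 + 3*12)/112) - √(105 - 102) = (9/112 + (3 + 21 + 36)/112) - √3 = (9/112 + (1/112)*60) - √3 = (9/112 + 15/28) - √3 = 69/112 - √3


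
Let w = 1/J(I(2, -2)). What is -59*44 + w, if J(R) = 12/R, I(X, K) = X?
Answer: -15575/6 ≈ -2595.8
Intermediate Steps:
w = ⅙ (w = 1/(12/2) = 1/(12*(½)) = 1/6 = ⅙ ≈ 0.16667)
-59*44 + w = -59*44 + ⅙ = -2596 + ⅙ = -15575/6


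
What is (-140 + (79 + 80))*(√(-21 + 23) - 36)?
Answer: -684 + 19*√2 ≈ -657.13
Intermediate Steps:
(-140 + (79 + 80))*(√(-21 + 23) - 36) = (-140 + 159)*(√2 - 36) = 19*(-36 + √2) = -684 + 19*√2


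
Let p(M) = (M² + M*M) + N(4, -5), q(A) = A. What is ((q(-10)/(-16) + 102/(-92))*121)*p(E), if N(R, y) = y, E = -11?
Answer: -2552253/184 ≈ -13871.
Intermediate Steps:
p(M) = -5 + 2*M² (p(M) = (M² + M*M) - 5 = (M² + M²) - 5 = 2*M² - 5 = -5 + 2*M²)
((q(-10)/(-16) + 102/(-92))*121)*p(E) = ((-10/(-16) + 102/(-92))*121)*(-5 + 2*(-11)²) = ((-10*(-1/16) + 102*(-1/92))*121)*(-5 + 2*121) = ((5/8 - 51/46)*121)*(-5 + 242) = -89/184*121*237 = -10769/184*237 = -2552253/184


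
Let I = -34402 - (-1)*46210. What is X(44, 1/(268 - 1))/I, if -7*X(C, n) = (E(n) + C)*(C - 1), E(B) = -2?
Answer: -43/1968 ≈ -0.021850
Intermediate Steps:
X(C, n) = -(-1 + C)*(-2 + C)/7 (X(C, n) = -(-2 + C)*(C - 1)/7 = -(-2 + C)*(-1 + C)/7 = -(-1 + C)*(-2 + C)/7)
I = 11808 (I = -34402 - 1*(-46210) = -34402 + 46210 = 11808)
X(44, 1/(268 - 1))/I = (-2/7 - ⅐*44² + (3/7)*44)/11808 = (-2/7 - ⅐*1936 + 132/7)*(1/11808) = (-2/7 - 1936/7 + 132/7)*(1/11808) = -258*1/11808 = -43/1968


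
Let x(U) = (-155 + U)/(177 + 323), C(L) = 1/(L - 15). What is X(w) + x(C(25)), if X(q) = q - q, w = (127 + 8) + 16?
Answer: -1549/5000 ≈ -0.30980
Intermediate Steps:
C(L) = 1/(-15 + L)
x(U) = -31/100 + U/500 (x(U) = (-155 + U)/500 = (-155 + U)*(1/500) = -31/100 + U/500)
w = 151 (w = 135 + 16 = 151)
X(q) = 0
X(w) + x(C(25)) = 0 + (-31/100 + 1/(500*(-15 + 25))) = 0 + (-31/100 + (1/500)/10) = 0 + (-31/100 + (1/500)*(1/10)) = 0 + (-31/100 + 1/5000) = 0 - 1549/5000 = -1549/5000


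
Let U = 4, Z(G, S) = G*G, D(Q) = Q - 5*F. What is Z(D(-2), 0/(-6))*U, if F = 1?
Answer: 196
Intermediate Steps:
D(Q) = -5 + Q (D(Q) = Q - 5*1 = Q - 5 = -5 + Q)
Z(G, S) = G²
Z(D(-2), 0/(-6))*U = (-5 - 2)²*4 = (-7)²*4 = 49*4 = 196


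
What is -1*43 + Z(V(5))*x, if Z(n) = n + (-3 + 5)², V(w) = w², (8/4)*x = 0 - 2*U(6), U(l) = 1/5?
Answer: -244/5 ≈ -48.800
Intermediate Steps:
U(l) = ⅕
x = -⅕ (x = (0 - 2*⅕)/2 = (0 - ⅖)/2 = (½)*(-⅖) = -⅕ ≈ -0.20000)
Z(n) = 4 + n (Z(n) = n + 2² = n + 4 = 4 + n)
-1*43 + Z(V(5))*x = -1*43 + (4 + 5²)*(-⅕) = -43 + (4 + 25)*(-⅕) = -43 + 29*(-⅕) = -43 - 29/5 = -244/5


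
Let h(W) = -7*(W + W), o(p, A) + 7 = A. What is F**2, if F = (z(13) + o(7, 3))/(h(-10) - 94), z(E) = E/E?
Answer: 9/2116 ≈ 0.0042533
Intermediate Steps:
z(E) = 1
o(p, A) = -7 + A
h(W) = -14*W
F = -3/46 (F = (1 + (-7 + 3))/(-14*(-10) - 94) = (1 - 4)/(140 - 94) = -3/46 ≈ -0.065217)
F**2 = (-3/46)**2 = 9/2116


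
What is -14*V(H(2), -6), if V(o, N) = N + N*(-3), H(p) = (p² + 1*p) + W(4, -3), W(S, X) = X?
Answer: -168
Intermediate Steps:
H(p) = -3 + p + p² (H(p) = (p² + 1*p) - 3 = (p² + p) - 3 = (p + p²) - 3 = -3 + p + p²)
V(o, N) = -2*N (V(o, N) = N - 3*N = -2*N)
-14*V(H(2), -6) = -(-28)*(-6) = -14*12 = -168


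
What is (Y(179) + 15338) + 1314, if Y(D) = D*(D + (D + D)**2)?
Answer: 22990049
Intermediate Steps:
Y(D) = D*(D + 4*D**2) (Y(D) = D*(D + (2*D)**2) = D*(D + 4*D**2))
(Y(179) + 15338) + 1314 = (179**2*(1 + 4*179) + 15338) + 1314 = (32041*(1 + 716) + 15338) + 1314 = (32041*717 + 15338) + 1314 = (22973397 + 15338) + 1314 = 22988735 + 1314 = 22990049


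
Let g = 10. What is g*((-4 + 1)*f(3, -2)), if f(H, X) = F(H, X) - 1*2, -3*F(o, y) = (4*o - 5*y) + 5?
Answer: 330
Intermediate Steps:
F(o, y) = -5/3 - 4*o/3 + 5*y/3 (F(o, y) = -((4*o - 5*y) + 5)/3 = -((-5*y + 4*o) + 5)/3 = -(5 - 5*y + 4*o)/3 = -5/3 - 4*o/3 + 5*y/3)
f(H, X) = -11/3 - 4*H/3 + 5*X/3 (f(H, X) = (-5/3 - 4*H/3 + 5*X/3) - 1*2 = (-5/3 - 4*H/3 + 5*X/3) - 2 = -11/3 - 4*H/3 + 5*X/3)
g*((-4 + 1)*f(3, -2)) = 10*((-4 + 1)*(-11/3 - 4/3*3 + (5/3)*(-2))) = 10*(-3*(-11/3 - 4 - 10/3)) = 10*(-3*(-11)) = 10*33 = 330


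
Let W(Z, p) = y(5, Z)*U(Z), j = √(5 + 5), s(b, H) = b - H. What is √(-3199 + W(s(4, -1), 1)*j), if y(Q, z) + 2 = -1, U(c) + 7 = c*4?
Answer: √(-3199 - 39*√10) ≈ 57.64*I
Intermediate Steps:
U(c) = -7 + 4*c (U(c) = -7 + c*4 = -7 + 4*c)
j = √10 ≈ 3.1623
y(Q, z) = -3 (y(Q, z) = -2 - 1 = -3)
W(Z, p) = 21 - 12*Z (W(Z, p) = -3*(-7 + 4*Z) = 21 - 12*Z)
√(-3199 + W(s(4, -1), 1)*j) = √(-3199 + (21 - 12*(4 - 1*(-1)))*√10) = √(-3199 + (21 - 12*(4 + 1))*√10) = √(-3199 + (21 - 12*5)*√10) = √(-3199 + (21 - 60)*√10) = √(-3199 - 39*√10)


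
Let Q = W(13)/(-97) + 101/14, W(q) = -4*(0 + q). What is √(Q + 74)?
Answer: √150761086/1358 ≈ 9.0416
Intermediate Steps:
W(q) = -4*q
Q = 10525/1358 (Q = -4*13/(-97) + 101/14 = -52*(-1/97) + 101*(1/14) = 52/97 + 101/14 = 10525/1358 ≈ 7.7504)
√(Q + 74) = √(10525/1358 + 74) = √(111017/1358) = √150761086/1358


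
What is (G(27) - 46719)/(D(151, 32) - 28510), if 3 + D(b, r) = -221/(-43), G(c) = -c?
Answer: 1005039/612919 ≈ 1.6398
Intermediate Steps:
D(b, r) = 92/43 (D(b, r) = -3 - 221/(-43) = -3 - 221*(-1/43) = -3 + 221/43 = 92/43)
(G(27) - 46719)/(D(151, 32) - 28510) = (-1*27 - 46719)/(92/43 - 28510) = (-27 - 46719)/(-1225838/43) = -46746*(-43/1225838) = 1005039/612919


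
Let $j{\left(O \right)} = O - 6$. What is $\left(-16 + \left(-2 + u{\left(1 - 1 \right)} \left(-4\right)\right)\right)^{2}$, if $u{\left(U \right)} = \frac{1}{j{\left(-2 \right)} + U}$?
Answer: $\frac{1225}{4} \approx 306.25$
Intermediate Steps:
$j{\left(O \right)} = -6 + O$ ($j{\left(O \right)} = O - 6 = -6 + O$)
$u{\left(U \right)} = \frac{1}{-8 + U}$ ($u{\left(U \right)} = \frac{1}{\left(-6 - 2\right) + U} = \frac{1}{-8 + U}$)
$\left(-16 + \left(-2 + u{\left(1 - 1 \right)} \left(-4\right)\right)\right)^{2} = \left(-16 - \left(2 - \frac{1}{-8 + \left(1 - 1\right)} \left(-4\right)\right)\right)^{2} = \left(-16 - \left(2 - \frac{1}{-8 + 0} \left(-4\right)\right)\right)^{2} = \left(-16 - \left(2 - \frac{1}{-8} \left(-4\right)\right)\right)^{2} = \left(-16 - \frac{3}{2}\right)^{2} = \left(- \frac{35}{2}\right)^{2} = \frac{1225}{4}$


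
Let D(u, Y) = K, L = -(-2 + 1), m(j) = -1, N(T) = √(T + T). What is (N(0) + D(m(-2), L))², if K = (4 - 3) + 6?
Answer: 49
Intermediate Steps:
N(T) = √2*√T (N(T) = √(2*T) = √2*√T)
L = 1 (L = -1*(-1) = 1)
K = 7 (K = 1 + 6 = 7)
D(u, Y) = 7
(N(0) + D(m(-2), L))² = (√2*√0 + 7)² = (√2*0 + 7)² = (0 + 7)² = 7² = 49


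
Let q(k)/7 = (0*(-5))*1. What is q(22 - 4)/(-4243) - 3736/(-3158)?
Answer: 1868/1579 ≈ 1.1830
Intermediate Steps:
q(k) = 0 (q(k) = 7*((0*(-5))*1) = 7*(0*1) = 7*0 = 0)
q(22 - 4)/(-4243) - 3736/(-3158) = 0/(-4243) - 3736/(-3158) = 0*(-1/4243) - 3736*(-1/3158) = 0 + 1868/1579 = 1868/1579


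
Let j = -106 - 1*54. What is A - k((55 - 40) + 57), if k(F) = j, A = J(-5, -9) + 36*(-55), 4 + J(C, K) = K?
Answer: -1833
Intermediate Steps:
J(C, K) = -4 + K
A = -1993 (A = (-4 - 9) + 36*(-55) = -13 - 1980 = -1993)
j = -160 (j = -106 - 54 = -160)
k(F) = -160
A - k((55 - 40) + 57) = -1993 - 1*(-160) = -1993 + 160 = -1833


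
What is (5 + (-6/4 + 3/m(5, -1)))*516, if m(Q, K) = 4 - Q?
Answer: 258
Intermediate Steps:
(5 + (-6/4 + 3/m(5, -1)))*516 = (5 + (-6/4 + 3/(4 - 1*5)))*516 = (5 + (-6*¼ + 3/(4 - 5)))*516 = (5 + (-3/2 + 3/(-1)))*516 = (5 + (-3/2 + 3*(-1)))*516 = (5 + (-3/2 - 3))*516 = (5 - 9/2)*516 = (½)*516 = 258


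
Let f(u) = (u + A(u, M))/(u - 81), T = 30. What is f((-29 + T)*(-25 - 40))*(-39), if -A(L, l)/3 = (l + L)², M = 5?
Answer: -423735/146 ≈ -2902.3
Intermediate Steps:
A(L, l) = -3*(L + l)² (A(L, l) = -3*(l + L)² = -3*(L + l)²)
f(u) = (u - 3*(5 + u)²)/(-81 + u) (f(u) = (u - 3*(u + 5)²)/(u - 81) = (u - 3*(5 + u)²)/(-81 + u))
f((-29 + T)*(-25 - 40))*(-39) = (((-29 + 30)*(-25 - 40) - 3*(5 + (-29 + 30)*(-25 - 40))²)/(-81 + (-29 + 30)*(-25 - 40)))*(-39) = ((1*(-65) - 3*(5 + 1*(-65))²)/(-81 + 1*(-65)))*(-39) = ((-65 - 3*(5 - 65)²)/(-81 - 65))*(-39) = ((-65 - 3*(-60)²)/(-146))*(-39) = -(-65 - 3*3600)/146*(-39) = -(-65 - 10800)/146*(-39) = -1/146*(-10865)*(-39) = (10865/146)*(-39) = -423735/146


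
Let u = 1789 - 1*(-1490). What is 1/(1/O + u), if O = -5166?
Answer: 5166/16939313 ≈ 0.00030497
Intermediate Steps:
u = 3279 (u = 1789 + 1490 = 3279)
1/(1/O + u) = 1/(1/(-5166) + 3279) = 1/(-1/5166 + 3279) = 1/(16939313/5166) = 5166/16939313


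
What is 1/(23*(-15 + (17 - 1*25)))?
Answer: -1/529 ≈ -0.0018904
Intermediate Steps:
1/(23*(-15 + (17 - 1*25))) = 1/(23*(-15 + (17 - 25))) = 1/(23*(-15 - 8)) = 1/(23*(-23)) = 1/(-529) = -1/529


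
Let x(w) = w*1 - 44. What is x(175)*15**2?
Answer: 29475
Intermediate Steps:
x(w) = -44 + w (x(w) = w - 44 = -44 + w)
x(175)*15**2 = (-44 + 175)*15**2 = 131*225 = 29475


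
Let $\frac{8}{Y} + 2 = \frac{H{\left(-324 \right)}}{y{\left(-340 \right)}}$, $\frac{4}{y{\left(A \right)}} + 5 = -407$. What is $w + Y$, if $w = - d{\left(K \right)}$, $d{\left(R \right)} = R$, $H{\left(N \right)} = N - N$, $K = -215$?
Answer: $211$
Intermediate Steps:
$y{\left(A \right)} = - \frac{1}{103}$ ($y{\left(A \right)} = \frac{4}{-5 - 407} = \frac{4}{-412} = 4 \left(- \frac{1}{412}\right) = - \frac{1}{103}$)
$H{\left(N \right)} = 0$
$Y = -4$ ($Y = \frac{8}{-2 + \frac{0}{- \frac{1}{103}}} = \frac{8}{-2 + 0 \left(-103\right)} = \frac{8}{-2 + 0} = \frac{8}{-2} = 8 \left(- \frac{1}{2}\right) = -4$)
$w = 215$ ($w = \left(-1\right) \left(-215\right) = 215$)
$w + Y = 215 - 4 = 211$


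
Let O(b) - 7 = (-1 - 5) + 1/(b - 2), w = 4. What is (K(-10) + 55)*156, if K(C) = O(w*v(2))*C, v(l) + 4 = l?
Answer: 7176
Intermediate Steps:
v(l) = -4 + l
O(b) = 1 + 1/(-2 + b) (O(b) = 7 + ((-1 - 5) + 1/(b - 2)) = 7 + (-6 + 1/(-2 + b)) = 1 + 1/(-2 + b))
K(C) = 9*C/10 (K(C) = ((-1 + 4*(-4 + 2))/(-2 + 4*(-4 + 2)))*C = ((-1 + 4*(-2))/(-2 + 4*(-2)))*C = ((-1 - 8)/(-2 - 8))*C = (-9/(-10))*C = (-⅒*(-9))*C = 9*C/10)
(K(-10) + 55)*156 = ((9/10)*(-10) + 55)*156 = (-9 + 55)*156 = 46*156 = 7176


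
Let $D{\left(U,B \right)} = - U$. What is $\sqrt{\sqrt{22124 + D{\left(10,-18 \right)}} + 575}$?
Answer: $\sqrt{575 + \sqrt{22114}} \approx 26.902$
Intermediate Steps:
$\sqrt{\sqrt{22124 + D{\left(10,-18 \right)}} + 575} = \sqrt{\sqrt{22124 - 10} + 575} = \sqrt{\sqrt{22114} + 575} = \sqrt{575 + \sqrt{22114}}$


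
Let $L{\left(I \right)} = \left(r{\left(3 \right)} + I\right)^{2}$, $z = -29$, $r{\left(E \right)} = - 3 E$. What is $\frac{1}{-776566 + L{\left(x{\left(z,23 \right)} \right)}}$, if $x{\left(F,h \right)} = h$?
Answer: $- \frac{1}{776370} \approx -1.288 \cdot 10^{-6}$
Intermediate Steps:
$L{\left(I \right)} = \left(-9 + I\right)^{2}$ ($L{\left(I \right)} = \left(\left(-3\right) 3 + I\right)^{2} = \left(-9 + I\right)^{2}$)
$\frac{1}{-776566 + L{\left(x{\left(z,23 \right)} \right)}} = \frac{1}{-776566 + \left(-9 + 23\right)^{2}} = \frac{1}{-776566 + 14^{2}} = \frac{1}{-776566 + 196} = \frac{1}{-776370} = - \frac{1}{776370}$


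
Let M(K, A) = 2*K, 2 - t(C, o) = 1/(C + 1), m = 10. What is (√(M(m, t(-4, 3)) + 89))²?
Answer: 109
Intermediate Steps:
t(C, o) = 2 - 1/(1 + C) (t(C, o) = 2 - 1/(C + 1) = 2 - 1/(1 + C))
(√(M(m, t(-4, 3)) + 89))² = (√(2*10 + 89))² = (√(20 + 89))² = (√109)² = 109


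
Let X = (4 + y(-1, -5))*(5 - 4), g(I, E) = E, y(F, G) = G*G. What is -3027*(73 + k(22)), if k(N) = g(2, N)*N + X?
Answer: -1773822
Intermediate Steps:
y(F, G) = G²
X = 29 (X = (4 + (-5)²)*(5 - 4) = (4 + 25)*1 = 29*1 = 29)
k(N) = 29 + N² (k(N) = N*N + 29 = N² + 29 = 29 + N²)
-3027*(73 + k(22)) = -3027*(73 + (29 + 22²)) = -3027*(73 + (29 + 484)) = -3027*(73 + 513) = -3027*586 = -1773822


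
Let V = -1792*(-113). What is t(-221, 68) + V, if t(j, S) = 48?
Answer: 202544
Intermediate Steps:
V = 202496
t(-221, 68) + V = 48 + 202496 = 202544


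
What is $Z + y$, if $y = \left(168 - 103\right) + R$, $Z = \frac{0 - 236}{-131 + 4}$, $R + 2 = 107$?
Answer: $\frac{21826}{127} \approx 171.86$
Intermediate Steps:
$R = 105$ ($R = -2 + 107 = 105$)
$Z = \frac{236}{127}$ ($Z = - \frac{236}{-127} = \left(-236\right) \left(- \frac{1}{127}\right) = \frac{236}{127} \approx 1.8583$)
$y = 170$ ($y = \left(168 - 103\right) + 105 = 65 + 105 = 170$)
$Z + y = \frac{236}{127} + 170 = \frac{21826}{127}$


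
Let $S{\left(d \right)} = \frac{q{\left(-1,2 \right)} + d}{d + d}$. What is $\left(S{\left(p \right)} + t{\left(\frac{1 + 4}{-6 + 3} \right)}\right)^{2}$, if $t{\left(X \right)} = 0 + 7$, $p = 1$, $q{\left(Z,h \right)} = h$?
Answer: $\frac{289}{4} \approx 72.25$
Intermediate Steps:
$t{\left(X \right)} = 7$
$S{\left(d \right)} = \frac{2 + d}{2 d}$ ($S{\left(d \right)} = \frac{2 + d}{d + d} = \frac{2 + d}{2 d}$)
$\left(S{\left(p \right)} + t{\left(\frac{1 + 4}{-6 + 3} \right)}\right)^{2} = \left(\frac{2 + 1}{2 \cdot 1} + 7\right)^{2} = \left(\frac{1}{2} \cdot 1 \cdot 3 + 7\right)^{2} = \left(\frac{3}{2} + 7\right)^{2} = \left(\frac{17}{2}\right)^{2} = \frac{289}{4}$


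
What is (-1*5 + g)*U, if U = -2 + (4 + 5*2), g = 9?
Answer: 48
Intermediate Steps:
U = 12 (U = -2 + (4 + 10) = -2 + 14 = 12)
(-1*5 + g)*U = (-1*5 + 9)*12 = (-5 + 9)*12 = 4*12 = 48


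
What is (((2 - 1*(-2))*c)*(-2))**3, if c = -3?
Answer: 13824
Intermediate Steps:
(((2 - 1*(-2))*c)*(-2))**3 = (((2 - 1*(-2))*(-3))*(-2))**3 = (((2 + 2)*(-3))*(-2))**3 = ((4*(-3))*(-2))**3 = (-12*(-2))**3 = 24**3 = 13824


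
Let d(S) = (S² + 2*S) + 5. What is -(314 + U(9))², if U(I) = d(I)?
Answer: -174724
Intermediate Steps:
d(S) = 5 + S² + 2*S
U(I) = 5 + I² + 2*I
-(314 + U(9))² = -(314 + (5 + 9² + 2*9))² = -(314 + (5 + 81 + 18))² = -(314 + 104)² = -1*418² = -1*174724 = -174724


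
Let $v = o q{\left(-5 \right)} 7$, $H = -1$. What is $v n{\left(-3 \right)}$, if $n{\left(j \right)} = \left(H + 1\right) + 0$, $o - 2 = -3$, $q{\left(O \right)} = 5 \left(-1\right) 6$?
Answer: $0$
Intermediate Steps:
$q{\left(O \right)} = -30$ ($q{\left(O \right)} = \left(-5\right) 6 = -30$)
$o = -1$ ($o = 2 - 3 = -1$)
$v = 210$ ($v = \left(-1\right) \left(-30\right) 7 = 30 \cdot 7 = 210$)
$n{\left(j \right)} = 0$ ($n{\left(j \right)} = \left(-1 + 1\right) + 0 = 0 + 0 = 0$)
$v n{\left(-3 \right)} = 210 \cdot 0 = 0$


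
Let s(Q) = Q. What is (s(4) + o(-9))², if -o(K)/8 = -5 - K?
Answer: 784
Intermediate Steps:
o(K) = 40 + 8*K (o(K) = -8*(-5 - K) = 40 + 8*K)
(s(4) + o(-9))² = (4 + (40 + 8*(-9)))² = (4 + (40 - 72))² = (4 - 32)² = (-28)² = 784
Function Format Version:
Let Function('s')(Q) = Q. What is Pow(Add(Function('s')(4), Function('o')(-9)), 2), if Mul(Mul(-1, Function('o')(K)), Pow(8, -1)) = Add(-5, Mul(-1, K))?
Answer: 784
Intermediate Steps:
Function('o')(K) = Add(40, Mul(8, K)) (Function('o')(K) = Mul(-8, Add(-5, Mul(-1, K))) = Add(40, Mul(8, K)))
Pow(Add(Function('s')(4), Function('o')(-9)), 2) = Pow(Add(4, Add(40, Mul(8, -9))), 2) = Pow(Add(4, Add(40, -72)), 2) = Pow(Add(4, -32), 2) = Pow(-28, 2) = 784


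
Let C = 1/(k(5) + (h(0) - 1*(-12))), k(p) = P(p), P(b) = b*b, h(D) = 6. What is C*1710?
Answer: 1710/43 ≈ 39.767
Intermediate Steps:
P(b) = b²
k(p) = p²
C = 1/43 (C = 1/(5² + (6 - 1*(-12))) = 1/(25 + (6 + 12)) = 1/(25 + 18) = 1/43 ≈ 0.023256)
C*1710 = (1/43)*1710 = 1710/43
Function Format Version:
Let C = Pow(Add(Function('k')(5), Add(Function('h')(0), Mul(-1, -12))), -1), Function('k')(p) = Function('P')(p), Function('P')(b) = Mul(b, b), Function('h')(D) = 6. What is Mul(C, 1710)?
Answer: Rational(1710, 43) ≈ 39.767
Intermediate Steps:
Function('P')(b) = Pow(b, 2)
Function('k')(p) = Pow(p, 2)
C = Rational(1, 43) (C = Pow(Add(Pow(5, 2), Add(6, Mul(-1, -12))), -1) = Pow(Add(25, Add(6, 12)), -1) = Pow(Add(25, 18), -1) = Pow(43, -1) = Rational(1, 43) ≈ 0.023256)
Mul(C, 1710) = Mul(Rational(1, 43), 1710) = Rational(1710, 43)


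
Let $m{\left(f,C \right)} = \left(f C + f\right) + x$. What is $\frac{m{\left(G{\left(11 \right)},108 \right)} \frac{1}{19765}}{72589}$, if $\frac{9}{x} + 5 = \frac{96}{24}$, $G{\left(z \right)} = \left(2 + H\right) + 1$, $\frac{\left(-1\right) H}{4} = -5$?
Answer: $\frac{2498}{1434721585} \approx 1.7411 \cdot 10^{-6}$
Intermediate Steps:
$H = 20$ ($H = \left(-4\right) \left(-5\right) = 20$)
$G{\left(z \right)} = 23$ ($G{\left(z \right)} = \left(2 + 20\right) + 1 = 22 + 1 = 23$)
$x = -9$ ($x = \frac{9}{-5 + \frac{96}{24}} = \frac{9}{-5 + 96 \cdot \frac{1}{24}} = \frac{9}{-5 + 4} = \frac{9}{-1} = 9 \left(-1\right) = -9$)
$m{\left(f,C \right)} = -9 + f + C f$ ($m{\left(f,C \right)} = \left(f C + f\right) - 9 = \left(C f + f\right) - 9 = \left(f + C f\right) - 9 = -9 + f + C f$)
$\frac{m{\left(G{\left(11 \right)},108 \right)} \frac{1}{19765}}{72589} = \frac{\left(-9 + 23 + 108 \cdot 23\right) \frac{1}{19765}}{72589} = \left(-9 + 23 + 2484\right) \frac{1}{19765} \cdot \frac{1}{72589} = 2498 \cdot \frac{1}{19765} \cdot \frac{1}{72589} = \frac{2498}{19765} \cdot \frac{1}{72589} = \frac{2498}{1434721585}$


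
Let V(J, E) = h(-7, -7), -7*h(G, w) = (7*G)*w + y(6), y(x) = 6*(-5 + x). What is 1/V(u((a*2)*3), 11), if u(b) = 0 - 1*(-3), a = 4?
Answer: -7/349 ≈ -0.020057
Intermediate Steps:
y(x) = -30 + 6*x
h(G, w) = -6/7 - G*w (h(G, w) = -((7*G)*w + (-30 + 6*6))/7 = -(7*G*w + (-30 + 36))/7 = -(7*G*w + 6)/7 = -(6 + 7*G*w)/7 = -6/7 - G*w)
u(b) = 3 (u(b) = 0 + 3 = 3)
V(J, E) = -349/7 (V(J, E) = -6/7 - 1*(-7)*(-7) = -6/7 - 49 = -349/7)
1/V(u((a*2)*3), 11) = 1/(-349/7) = -7/349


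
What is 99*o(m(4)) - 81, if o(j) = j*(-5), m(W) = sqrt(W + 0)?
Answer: -1071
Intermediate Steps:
m(W) = sqrt(W)
o(j) = -5*j
99*o(m(4)) - 81 = 99*(-5*sqrt(4)) - 81 = 99*(-5*2) - 81 = 99*(-10) - 81 = -990 - 81 = -1071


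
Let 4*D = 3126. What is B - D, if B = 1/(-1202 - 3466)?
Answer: -3648043/4668 ≈ -781.50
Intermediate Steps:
D = 1563/2 (D = (¼)*3126 = 1563/2 ≈ 781.50)
B = -1/4668 (B = 1/(-4668) = -1/4668 ≈ -0.00021422)
B - D = -1/4668 - 1*1563/2 = -1/4668 - 1563/2 = -3648043/4668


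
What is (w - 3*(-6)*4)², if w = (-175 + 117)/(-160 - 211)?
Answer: 716632900/137641 ≈ 5206.5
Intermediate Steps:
w = 58/371 (w = -58/(-371) = -58*(-1/371) = 58/371 ≈ 0.15633)
(w - 3*(-6)*4)² = (58/371 - 3*(-6)*4)² = (58/371 + 18*4)² = (58/371 + 72)² = (26770/371)² = 716632900/137641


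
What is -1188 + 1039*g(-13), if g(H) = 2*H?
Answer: -28202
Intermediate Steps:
-1188 + 1039*g(-13) = -1188 + 1039*(2*(-13)) = -1188 + 1039*(-26) = -1188 - 27014 = -28202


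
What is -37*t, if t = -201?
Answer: 7437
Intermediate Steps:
-37*t = -37*(-201) = 7437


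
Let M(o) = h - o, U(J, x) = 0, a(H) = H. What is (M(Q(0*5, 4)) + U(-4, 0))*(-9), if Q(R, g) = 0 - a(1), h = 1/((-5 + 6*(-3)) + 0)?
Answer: -198/23 ≈ -8.6087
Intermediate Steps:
h = -1/23 (h = 1/((-5 - 18) + 0) = 1/(-23 + 0) = 1/(-23) = -1/23 ≈ -0.043478)
Q(R, g) = -1 (Q(R, g) = 0 - 1*1 = 0 - 1 = -1)
M(o) = -1/23 - o
(M(Q(0*5, 4)) + U(-4, 0))*(-9) = ((-1/23 - 1*(-1)) + 0)*(-9) = ((-1/23 + 1) + 0)*(-9) = (22/23 + 0)*(-9) = (22/23)*(-9) = -198/23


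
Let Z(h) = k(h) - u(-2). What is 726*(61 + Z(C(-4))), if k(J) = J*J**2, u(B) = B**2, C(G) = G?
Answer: -5082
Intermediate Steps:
k(J) = J**3
Z(h) = -4 + h**3 (Z(h) = h**3 - 1*(-2)**2 = h**3 - 1*4 = h**3 - 4 = -4 + h**3)
726*(61 + Z(C(-4))) = 726*(61 + (-4 + (-4)**3)) = 726*(61 + (-4 - 64)) = 726*(61 - 68) = 726*(-7) = -5082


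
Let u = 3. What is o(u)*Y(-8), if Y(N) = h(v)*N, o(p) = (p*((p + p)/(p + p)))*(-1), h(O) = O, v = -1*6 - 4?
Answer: -240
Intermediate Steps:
v = -10 (v = -6 - 4 = -10)
o(p) = -p (o(p) = (p*((2*p)/((2*p))))*(-1) = (p*((2*p)*(1/(2*p))))*(-1) = (p*1)*(-1) = p*(-1) = -p)
Y(N) = -10*N
o(u)*Y(-8) = (-1*3)*(-10*(-8)) = -3*80 = -240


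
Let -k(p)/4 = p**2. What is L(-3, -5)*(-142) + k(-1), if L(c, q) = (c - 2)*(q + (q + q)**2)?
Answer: 67446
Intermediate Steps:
k(p) = -4*p**2
L(c, q) = (-2 + c)*(q + 4*q**2) (L(c, q) = (-2 + c)*(q + (2*q)**2) = (-2 + c)*(q + 4*q**2))
L(-3, -5)*(-142) + k(-1) = -5*(-2 - 3 - 8*(-5) + 4*(-3)*(-5))*(-142) - 4*(-1)**2 = -5*(-2 - 3 + 40 + 60)*(-142) - 4*1 = -5*95*(-142) - 4 = -475*(-142) - 4 = 67450 - 4 = 67446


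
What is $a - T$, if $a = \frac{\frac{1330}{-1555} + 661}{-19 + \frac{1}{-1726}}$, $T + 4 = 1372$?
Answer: $- \frac{2861384718}{2039849} \approx -1402.7$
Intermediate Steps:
$T = 1368$ ($T = -4 + 1372 = 1368$)
$a = - \frac{70871286}{2039849}$ ($a = \frac{1330 \left(- \frac{1}{1555}\right) + 661}{-19 - \frac{1}{1726}} = \frac{- \frac{266}{311} + 661}{- \frac{32795}{1726}} = \frac{205305}{311} \left(- \frac{1726}{32795}\right) = - \frac{70871286}{2039849} \approx -34.743$)
$a - T = - \frac{70871286}{2039849} - 1368 = - \frac{2861384718}{2039849}$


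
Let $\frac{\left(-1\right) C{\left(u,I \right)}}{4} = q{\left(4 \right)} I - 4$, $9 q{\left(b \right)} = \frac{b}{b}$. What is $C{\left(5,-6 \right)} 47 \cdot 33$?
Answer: $28952$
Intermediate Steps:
$q{\left(b \right)} = \frac{1}{9}$ ($q{\left(b \right)} = \frac{b \frac{1}{b}}{9} = \frac{1}{9} \cdot 1 = \frac{1}{9}$)
$C{\left(u,I \right)} = 16 - \frac{4 I}{9}$ ($C{\left(u,I \right)} = - 4 \left(\frac{I}{9} - 4\right) = - 4 \left(-4 + \frac{I}{9}\right) = 16 - \frac{4 I}{9}$)
$C{\left(5,-6 \right)} 47 \cdot 33 = \left(16 - - \frac{8}{3}\right) 47 \cdot 33 = \left(16 + \frac{8}{3}\right) 47 \cdot 33 = \frac{56}{3} \cdot 47 \cdot 33 = \frac{2632}{3} \cdot 33 = 28952$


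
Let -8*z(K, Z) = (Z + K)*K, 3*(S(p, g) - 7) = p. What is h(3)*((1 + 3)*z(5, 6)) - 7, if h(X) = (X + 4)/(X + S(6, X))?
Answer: -553/24 ≈ -23.042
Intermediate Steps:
S(p, g) = 7 + p/3
z(K, Z) = -K*(K + Z)/8 (z(K, Z) = -(Z + K)*K/8 = -(K + Z)*K/8 = -K*(K + Z)/8)
h(X) = (4 + X)/(9 + X) (h(X) = (X + 4)/(X + (7 + (⅓)*6)) = (4 + X)/(X + (7 + 2)) = (4 + X)/(X + 9) = (4 + X)/(9 + X))
h(3)*((1 + 3)*z(5, 6)) - 7 = ((4 + 3)/(9 + 3))*((1 + 3)*(-⅛*5*(5 + 6))) - 7 = (7/12)*(4*(-⅛*5*11)) - 7 = ((1/12)*7)*(4*(-55/8)) - 7 = (7/12)*(-55/2) - 7 = -385/24 - 7 = -553/24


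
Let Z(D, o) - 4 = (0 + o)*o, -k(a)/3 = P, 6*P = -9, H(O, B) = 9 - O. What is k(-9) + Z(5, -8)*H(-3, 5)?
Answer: 1641/2 ≈ 820.50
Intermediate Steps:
P = -3/2 (P = (⅙)*(-9) = -3/2 ≈ -1.5000)
k(a) = 9/2 (k(a) = -3*(-3/2) = 9/2)
Z(D, o) = 4 + o² (Z(D, o) = 4 + (0 + o)*o = 4 + o*o = 4 + o²)
k(-9) + Z(5, -8)*H(-3, 5) = 9/2 + (4 + (-8)²)*(9 - 1*(-3)) = 9/2 + (4 + 64)*(9 + 3) = 9/2 + 68*12 = 9/2 + 816 = 1641/2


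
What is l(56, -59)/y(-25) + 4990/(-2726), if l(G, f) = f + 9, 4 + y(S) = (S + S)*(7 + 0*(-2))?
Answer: -407540/241251 ≈ -1.6893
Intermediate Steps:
y(S) = -4 + 14*S (y(S) = -4 + (S + S)*(7 + 0*(-2)) = -4 + (2*S)*(7 + 0) = -4 + (2*S)*7 = -4 + 14*S)
l(G, f) = 9 + f
l(56, -59)/y(-25) + 4990/(-2726) = (9 - 59)/(-4 + 14*(-25)) + 4990/(-2726) = -50/(-4 - 350) + 4990*(-1/2726) = -50/(-354) - 2495/1363 = -50*(-1/354) - 2495/1363 = 25/177 - 2495/1363 = -407540/241251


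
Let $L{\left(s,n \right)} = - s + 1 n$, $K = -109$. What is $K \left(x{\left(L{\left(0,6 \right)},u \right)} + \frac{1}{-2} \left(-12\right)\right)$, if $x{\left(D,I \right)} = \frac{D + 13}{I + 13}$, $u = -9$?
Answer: $- \frac{4687}{4} \approx -1171.8$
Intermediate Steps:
$L{\left(s,n \right)} = n - s$ ($L{\left(s,n \right)} = - s + n = n - s$)
$x{\left(D,I \right)} = \frac{13 + D}{13 + I}$
$K \left(x{\left(L{\left(0,6 \right)},u \right)} + \frac{1}{-2} \left(-12\right)\right) = - 109 \left(\frac{13 + \left(6 - 0\right)}{13 - 9} + \frac{1}{-2} \left(-12\right)\right) = - 109 \left(\frac{13 + \left(6 + 0\right)}{4} - -6\right) = - 109 \left(\frac{13 + 6}{4} + 6\right) = - 109 \left(\frac{1}{4} \cdot 19 + 6\right) = - 109 \left(\frac{19}{4} + 6\right) = \left(-109\right) \frac{43}{4} = - \frac{4687}{4}$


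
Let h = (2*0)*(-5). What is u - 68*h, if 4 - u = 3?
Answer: 1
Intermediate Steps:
u = 1 (u = 4 - 1*3 = 4 - 3 = 1)
h = 0 (h = 0*(-5) = 0)
u - 68*h = 1 - 68*0 = 1 + 0 = 1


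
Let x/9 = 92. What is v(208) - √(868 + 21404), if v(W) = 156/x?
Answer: 13/69 - 16*√87 ≈ -149.05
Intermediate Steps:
x = 828 (x = 9*92 = 828)
v(W) = 13/69 (v(W) = 156/828 = 156*(1/828) = 13/69)
v(208) - √(868 + 21404) = 13/69 - √(868 + 21404) = 13/69 - √22272 = 13/69 - 16*√87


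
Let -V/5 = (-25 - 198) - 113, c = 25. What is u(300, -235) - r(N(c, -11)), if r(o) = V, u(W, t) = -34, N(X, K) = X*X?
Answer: -1714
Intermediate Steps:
N(X, K) = X²
V = 1680 (V = -5*((-25 - 198) - 113) = -5*(-223 - 113) = -5*(-336) = 1680)
r(o) = 1680
u(300, -235) - r(N(c, -11)) = -34 - 1*1680 = -34 - 1680 = -1714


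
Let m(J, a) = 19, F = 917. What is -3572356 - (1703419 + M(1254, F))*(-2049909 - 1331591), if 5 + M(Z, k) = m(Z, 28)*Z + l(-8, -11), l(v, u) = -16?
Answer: 5840604383644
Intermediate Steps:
M(Z, k) = -21 + 19*Z (M(Z, k) = -5 + (19*Z - 16) = -5 + (-16 + 19*Z) = -21 + 19*Z)
-3572356 - (1703419 + M(1254, F))*(-2049909 - 1331591) = -3572356 - (1703419 + (-21 + 19*1254))*(-2049909 - 1331591) = -3572356 - (1703419 + (-21 + 23826))*(-3381500) = -3572356 - (1703419 + 23805)*(-3381500) = -3572356 - 1727224*(-3381500) = -3572356 - 1*(-5840607956000) = -3572356 + 5840607956000 = 5840604383644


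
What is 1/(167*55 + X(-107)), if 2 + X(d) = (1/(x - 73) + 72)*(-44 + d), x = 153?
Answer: -80/135271 ≈ -0.00059141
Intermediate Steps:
X(d) = -63411/20 + 5761*d/80 (X(d) = -2 + (1/(153 - 73) + 72)*(-44 + d) = -2 + (1/80 + 72)*(-44 + d) = -2 + 5761*(-44 + d)/80 = -2 + (-63371/20 + 5761*d/80) = -63411/20 + 5761*d/80)
1/(167*55 + X(-107)) = 1/(167*55 + (-63411/20 + (5761/80)*(-107))) = 1/(9185 + (-63411/20 - 616427/80)) = 1/(9185 - 870071/80) = 1/(-135271/80) = -80/135271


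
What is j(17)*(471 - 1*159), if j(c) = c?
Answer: 5304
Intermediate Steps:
j(17)*(471 - 1*159) = 17*(471 - 1*159) = 17*(471 - 159) = 17*312 = 5304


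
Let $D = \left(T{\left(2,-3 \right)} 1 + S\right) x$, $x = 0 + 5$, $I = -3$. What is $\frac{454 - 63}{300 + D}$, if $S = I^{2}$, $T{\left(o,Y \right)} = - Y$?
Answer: $\frac{391}{360} \approx 1.0861$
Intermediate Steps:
$S = 9$ ($S = \left(-3\right)^{2} = 9$)
$x = 5$
$D = 60$ ($D = \left(\left(-1\right) \left(-3\right) 1 + 9\right) 5 = \left(3 \cdot 1 + 9\right) 5 = \left(3 + 9\right) 5 = 12 \cdot 5 = 60$)
$\frac{454 - 63}{300 + D} = \frac{454 - 63}{300 + 60} = \frac{391}{360}$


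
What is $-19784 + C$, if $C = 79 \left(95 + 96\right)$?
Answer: $-4695$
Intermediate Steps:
$C = 15089$ ($C = 79 \cdot 191 = 15089$)
$-19784 + C = -19784 + 15089 = -4695$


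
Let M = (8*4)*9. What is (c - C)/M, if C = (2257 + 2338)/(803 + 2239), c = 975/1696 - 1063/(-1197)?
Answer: -5441831/32936537088 ≈ -0.00016522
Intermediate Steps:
M = 288 (M = 32*9 = 288)
c = 2969923/2030112 (c = 975*(1/1696) - 1063*(-1/1197) = 975/1696 + 1063/1197 = 2969923/2030112 ≈ 1.4629)
C = 4595/3042 ≈ 1.5105
(c - C)/M = (2969923/2030112 - 1*4595/3042)/288 = (2969923/2030112 - 4595/3042)*(1/288) = -5441831/114362976*1/288 = -5441831/32936537088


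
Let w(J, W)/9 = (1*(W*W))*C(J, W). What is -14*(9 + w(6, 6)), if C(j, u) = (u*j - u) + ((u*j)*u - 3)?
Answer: -1102374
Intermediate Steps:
C(j, u) = -3 - u + j*u + j*u² (C(j, u) = (j*u - u) + ((j*u)*u - 3) = (-u + j*u) + (j*u² - 3) = (-u + j*u) + (-3 + j*u²) = -3 - u + j*u + j*u²)
w(J, W) = 9*W²*(-3 - W + J*W + J*W²) (w(J, W) = 9*((1*(W*W))*(-3 - W + J*W + J*W²)) = 9*((1*W²)*(-3 - W + J*W + J*W²)) = 9*(W²*(-3 - W + J*W + J*W²)) = 9*W²*(-3 - W + J*W + J*W²))
-14*(9 + w(6, 6)) = -14*(9 + 9*6²*(-3 - 1*6 + 6*6 + 6*6²)) = -14*(9 + 9*36*(-3 - 6 + 36 + 6*36)) = -14*(9 + 9*36*(-3 - 6 + 36 + 216)) = -14*(9 + 9*36*243) = -14*(9 + 78732) = -14*78741 = -1102374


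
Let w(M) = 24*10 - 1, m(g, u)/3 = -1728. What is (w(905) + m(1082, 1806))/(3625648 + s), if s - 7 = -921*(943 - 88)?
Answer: -43/24680 ≈ -0.0017423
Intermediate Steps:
m(g, u) = -5184 (m(g, u) = 3*(-1728) = -5184)
w(M) = 239 (w(M) = 240 - 1 = 239)
s = -787448 (s = 7 - 921*(943 - 88) = 7 - 921*855 = 7 - 787455 = -787448)
(w(905) + m(1082, 1806))/(3625648 + s) = (239 - 5184)/(3625648 - 787448) = -4945/2838200 = -4945*1/2838200 = -43/24680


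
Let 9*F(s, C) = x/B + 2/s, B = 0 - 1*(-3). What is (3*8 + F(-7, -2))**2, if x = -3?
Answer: 27889/49 ≈ 569.16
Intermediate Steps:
B = 3 (B = 0 + 3 = 3)
F(s, C) = -1/9 + 2/(9*s) (F(s, C) = (-3/3 + 2/s)/9 = (-3*1/3 + 2/s)/9 = (-1 + 2/s)/9 = -1/9 + 2/(9*s))
(3*8 + F(-7, -2))**2 = (3*8 + (1/9)*(2 - 1*(-7))/(-7))**2 = (24 + (1/9)*(-1/7)*(2 + 7))**2 = (24 + (1/9)*(-1/7)*9)**2 = (24 - 1/7)**2 = (167/7)**2 = 27889/49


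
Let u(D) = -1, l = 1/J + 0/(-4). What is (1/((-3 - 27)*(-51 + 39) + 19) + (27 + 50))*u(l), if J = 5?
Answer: -29184/379 ≈ -77.003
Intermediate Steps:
l = 1/5 (l = 1/5 + 0/(-4) = 1*(1/5) + 0*(-1/4) = 1/5 + 0 = 1/5 ≈ 0.20000)
(1/((-3 - 27)*(-51 + 39) + 19) + (27 + 50))*u(l) = (1/((-3 - 27)*(-51 + 39) + 19) + (27 + 50))*(-1) = (1/(-30*(-12) + 19) + 77)*(-1) = (1/(360 + 19) + 77)*(-1) = (1/379 + 77)*(-1) = (29184/379)*(-1) = -29184/379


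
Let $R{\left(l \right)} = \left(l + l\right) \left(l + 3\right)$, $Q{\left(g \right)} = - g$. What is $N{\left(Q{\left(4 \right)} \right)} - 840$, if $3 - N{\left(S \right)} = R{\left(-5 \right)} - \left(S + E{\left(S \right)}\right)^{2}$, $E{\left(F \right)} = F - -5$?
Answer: $-848$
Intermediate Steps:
$E{\left(F \right)} = 5 + F$ ($E{\left(F \right)} = F + 5 = 5 + F$)
$R{\left(l \right)} = 2 l \left(3 + l\right)$
$N{\left(S \right)} = -17 + \left(5 + 2 S\right)^{2}$ ($N{\left(S \right)} = 3 - \left(2 \left(-5\right) \left(3 - 5\right) - \left(S + \left(5 + S\right)\right)^{2}\right) = 3 - \left(2 \left(-5\right) \left(-2\right) - \left(5 + 2 S\right)^{2}\right) = 3 - \left(20 - \left(5 + 2 S\right)^{2}\right) = 3 + \left(-20 + \left(5 + 2 S\right)^{2}\right) = -17 + \left(5 + 2 S\right)^{2}$)
$N{\left(Q{\left(4 \right)} \right)} - 840 = \left(-17 + \left(5 + 2 \left(\left(-1\right) 4\right)\right)^{2}\right) - 840 = \left(-17 + \left(5 + 2 \left(-4\right)\right)^{2}\right) - 840 = \left(-17 + \left(5 - 8\right)^{2}\right) - 840 = \left(-17 + \left(-3\right)^{2}\right) - 840 = \left(-17 + 9\right) - 840 = -8 - 840 = -848$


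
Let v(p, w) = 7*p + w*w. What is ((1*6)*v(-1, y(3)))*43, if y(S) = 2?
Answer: -774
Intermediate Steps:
v(p, w) = w**2 + 7*p (v(p, w) = 7*p + w**2 = w**2 + 7*p)
((1*6)*v(-1, y(3)))*43 = ((1*6)*(2**2 + 7*(-1)))*43 = (6*(4 - 7))*43 = (6*(-3))*43 = -18*43 = -774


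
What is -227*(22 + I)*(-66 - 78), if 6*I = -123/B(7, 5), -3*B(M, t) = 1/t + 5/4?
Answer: 61061184/29 ≈ 2.1056e+6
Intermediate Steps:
B(M, t) = -5/12 - 1/(3*t) (B(M, t) = -(1/t + 5/4)/3 = -(5/4 + 1/t)/3 = -5/12 - 1/(3*t))
I = 1230/29 (I = (-123*60/(-4 - 5*5))/6 = (-123*60/(-4 - 25))/6 = (-123/((1/12)*(1/5)*(-29)))/6 = (-123/(-29/60))/6 = (-123*(-60/29))/6 = (1/6)*(7380/29) = 1230/29 ≈ 42.414)
-227*(22 + I)*(-66 - 78) = -227*(22 + 1230/29)*(-66 - 78) = -424036*(-144)/29 = -227*(-268992/29) = 61061184/29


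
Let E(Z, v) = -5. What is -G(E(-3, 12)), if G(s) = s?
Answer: 5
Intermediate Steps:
-G(E(-3, 12)) = -1*(-5) = 5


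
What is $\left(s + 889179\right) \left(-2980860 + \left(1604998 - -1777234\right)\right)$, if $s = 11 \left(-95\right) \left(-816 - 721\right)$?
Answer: $1001561211968$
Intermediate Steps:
$s = 1606165$ ($s = \left(-1045\right) \left(-1537\right) = 1606165$)
$\left(s + 889179\right) \left(-2980860 + \left(1604998 - -1777234\right)\right) = \left(1606165 + 889179\right) \left(-2980860 + \left(1604998 - -1777234\right)\right) = 2495344 \left(-2980860 + \left(1604998 + 1777234\right)\right) = 2495344 \left(-2980860 + 3382232\right) = 2495344 \cdot 401372 = 1001561211968$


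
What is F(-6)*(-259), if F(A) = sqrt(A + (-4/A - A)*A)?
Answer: -259*I*sqrt(46) ≈ -1756.6*I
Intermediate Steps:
F(A) = sqrt(A + A*(-A - 4/A)) (F(A) = sqrt(A + (-A - 4/A)*A) = sqrt(A + A*(-A - 4/A)))
F(-6)*(-259) = sqrt(-4 - 6 - 1*(-6)**2)*(-259) = sqrt(-4 - 6 - 1*36)*(-259) = sqrt(-4 - 6 - 36)*(-259) = sqrt(-46)*(-259) = (I*sqrt(46))*(-259) = -259*I*sqrt(46)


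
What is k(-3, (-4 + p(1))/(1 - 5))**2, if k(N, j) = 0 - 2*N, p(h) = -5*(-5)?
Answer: 36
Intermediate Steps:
p(h) = 25
k(N, j) = -2*N
k(-3, (-4 + p(1))/(1 - 5))**2 = (-2*(-3))**2 = 6**2 = 36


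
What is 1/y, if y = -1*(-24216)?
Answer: 1/24216 ≈ 4.1295e-5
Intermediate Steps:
y = 24216
1/y = 1/24216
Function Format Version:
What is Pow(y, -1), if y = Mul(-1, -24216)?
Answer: Rational(1, 24216) ≈ 4.1295e-5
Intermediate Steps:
y = 24216
Pow(y, -1) = Pow(24216, -1) = Rational(1, 24216)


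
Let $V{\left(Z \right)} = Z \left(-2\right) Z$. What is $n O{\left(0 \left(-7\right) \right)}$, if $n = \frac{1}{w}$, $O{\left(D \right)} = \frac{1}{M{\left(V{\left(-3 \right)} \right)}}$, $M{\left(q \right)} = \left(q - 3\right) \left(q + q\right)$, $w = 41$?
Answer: $\frac{1}{30996} \approx 3.2262 \cdot 10^{-5}$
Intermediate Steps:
$V{\left(Z \right)} = - 2 Z^{2}$ ($V{\left(Z \right)} = - 2 Z Z = - 2 Z^{2}$)
$M{\left(q \right)} = 2 q \left(-3 + q\right)$ ($M{\left(q \right)} = \left(-3 + q\right) 2 q = 2 q \left(-3 + q\right)$)
$O{\left(D \right)} = \frac{1}{756}$ ($O{\left(D \right)} = \frac{1}{2 \left(- 2 \left(-3\right)^{2}\right) \left(-3 - 2 \left(-3\right)^{2}\right)} = \frac{1}{2 \left(\left(-2\right) 9\right) \left(-3 - 18\right)} = \frac{1}{2 \left(-18\right) \left(-3 - 18\right)} = \frac{1}{2 \left(-18\right) \left(-21\right)} = \frac{1}{756}$)
$n = \frac{1}{41} \approx 0.02439$
$n O{\left(0 \left(-7\right) \right)} = \frac{1}{41} \cdot \frac{1}{756} = \frac{1}{30996}$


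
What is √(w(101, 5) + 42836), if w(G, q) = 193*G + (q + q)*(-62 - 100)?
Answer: √60709 ≈ 246.39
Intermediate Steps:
w(G, q) = -324*q + 193*G (w(G, q) = 193*G + (2*q)*(-162) = 193*G - 324*q = -324*q + 193*G)
√(w(101, 5) + 42836) = √((-324*5 + 193*101) + 42836) = √((-1620 + 19493) + 42836) = √(17873 + 42836) = √60709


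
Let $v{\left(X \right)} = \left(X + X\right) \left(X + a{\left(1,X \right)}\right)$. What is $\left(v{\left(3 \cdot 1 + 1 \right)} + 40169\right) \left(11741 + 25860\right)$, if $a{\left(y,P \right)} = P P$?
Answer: $1516410729$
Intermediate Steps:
$a{\left(y,P \right)} = P^{2}$
$v{\left(X \right)} = 2 X \left(X + X^{2}\right)$ ($v{\left(X \right)} = \left(X + X\right) \left(X + X^{2}\right) = 2 X \left(X + X^{2}\right)$)
$\left(v{\left(3 \cdot 1 + 1 \right)} + 40169\right) \left(11741 + 25860\right) = \left(2 \left(3 \cdot 1 + 1\right)^{2} \left(1 + \left(3 \cdot 1 + 1\right)\right) + 40169\right) \left(11741 + 25860\right) = \left(2 \left(3 + 1\right)^{2} \left(1 + \left(3 + 1\right)\right) + 40169\right) 37601 = \left(2 \cdot 4^{2} \left(1 + 4\right) + 40169\right) 37601 = \left(2 \cdot 16 \cdot 5 + 40169\right) 37601 = \left(160 + 40169\right) 37601 = 40329 \cdot 37601 = 1516410729$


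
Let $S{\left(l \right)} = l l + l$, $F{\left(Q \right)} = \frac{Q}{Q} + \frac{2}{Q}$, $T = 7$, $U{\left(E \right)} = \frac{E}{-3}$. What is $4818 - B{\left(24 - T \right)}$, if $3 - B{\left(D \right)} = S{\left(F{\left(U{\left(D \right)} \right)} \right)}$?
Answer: $\frac{1391843}{289} \approx 4816.1$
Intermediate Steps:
$U{\left(E \right)} = - \frac{E}{3}$ ($U{\left(E \right)} = E \left(- \frac{1}{3}\right) = - \frac{E}{3}$)
$F{\left(Q \right)} = 1 + \frac{2}{Q}$
$S{\left(l \right)} = l + l^{2}$ ($S{\left(l \right)} = l^{2} + l = l + l^{2}$)
$B{\left(D \right)} = 3 + \frac{3 \left(1 - \frac{3 \left(2 - \frac{D}{3}\right)}{D}\right) \left(2 - \frac{D}{3}\right)}{D}$ ($B{\left(D \right)} = 3 - \frac{2 - \frac{D}{3}}{\left(- \frac{1}{3}\right) D} \left(1 + \frac{2 - \frac{D}{3}}{\left(- \frac{1}{3}\right) D}\right) = 3 - - \frac{3}{D} \left(2 - \frac{D}{3}\right) \left(1 + - \frac{3}{D} \left(2 - \frac{D}{3}\right)\right) = 3 - - \frac{3 \left(2 - \frac{D}{3}\right)}{D} \left(1 - \frac{3 \left(2 - \frac{D}{3}\right)}{D}\right) = 3 - - \frac{3 \left(1 - \frac{3 \left(2 - \frac{D}{3}\right)}{D}\right) \left(2 - \frac{D}{3}\right)}{D} = 3 + \frac{3 \left(1 - \frac{3 \left(2 - \frac{D}{3}\right)}{D}\right) \left(2 - \frac{D}{3}\right)}{D}$)
$4818 - B{\left(24 - T \right)} = 4818 - \left(1 - \frac{36}{\left(24 - 7\right)^{2}} + \frac{18}{24 - 7}\right) = 4818 - \left(1 - \frac{36}{289} + \frac{18}{17}\right) = 4818 - \frac{559}{289} = \frac{1391843}{289}$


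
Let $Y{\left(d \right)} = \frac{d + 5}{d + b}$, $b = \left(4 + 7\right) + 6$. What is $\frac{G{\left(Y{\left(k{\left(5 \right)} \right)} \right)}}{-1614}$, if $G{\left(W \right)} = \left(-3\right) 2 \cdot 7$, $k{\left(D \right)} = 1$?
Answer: $\frac{7}{269} \approx 0.026022$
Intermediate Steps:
$b = 17$ ($b = 11 + 6 = 17$)
$Y{\left(d \right)} = \frac{5 + d}{17 + d}$ ($Y{\left(d \right)} = \frac{d + 5}{d + 17} = \frac{5 + d}{17 + d}$)
$G{\left(W \right)} = -42$ ($G{\left(W \right)} = \left(-6\right) 7 = -42$)
$\frac{G{\left(Y{\left(k{\left(5 \right)} \right)} \right)}}{-1614} = - \frac{42}{-1614} = \left(-42\right) \left(- \frac{1}{1614}\right) = \frac{7}{269}$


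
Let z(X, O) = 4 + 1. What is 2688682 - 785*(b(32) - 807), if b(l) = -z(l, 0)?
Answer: 3326102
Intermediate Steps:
z(X, O) = 5
b(l) = -5 (b(l) = -1*5 = -5)
2688682 - 785*(b(32) - 807) = 2688682 - 785*(-5 - 807) = 2688682 - 785*(-812) = 2688682 + 637420 = 3326102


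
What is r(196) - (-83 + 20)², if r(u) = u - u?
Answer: -3969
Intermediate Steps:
r(u) = 0
r(196) - (-83 + 20)² = 0 - (-83 + 20)² = 0 - 1*(-63)² = 0 - 1*3969 = 0 - 3969 = -3969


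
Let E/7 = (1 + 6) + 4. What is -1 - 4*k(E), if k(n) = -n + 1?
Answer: 303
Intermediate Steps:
E = 77 (E = 7*((1 + 6) + 4) = 7*(7 + 4) = 7*11 = 77)
k(n) = 1 - n
-1 - 4*k(E) = -1 - 4*(1 - 1*77) = -1 - 4*(1 - 77) = -1 - 4*(-76) = -1 + 304 = 303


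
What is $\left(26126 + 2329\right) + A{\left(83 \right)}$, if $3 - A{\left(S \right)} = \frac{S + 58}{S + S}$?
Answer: $\frac{4723887}{166} \approx 28457.0$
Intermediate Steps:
$A{\left(S \right)} = 3 - \frac{58 + S}{2 S}$ ($A{\left(S \right)} = 3 - \frac{S + 58}{S + S} = 3 - \frac{58 + S}{2 S}$)
$\left(26126 + 2329\right) + A{\left(83 \right)} = \left(26126 + 2329\right) + \left(\frac{5}{2} - \frac{29}{83}\right) = 28455 + \left(\frac{5}{2} - \frac{29}{83}\right) = 28455 + \frac{357}{166} = \frac{4723887}{166}$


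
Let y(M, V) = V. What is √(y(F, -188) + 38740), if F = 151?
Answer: 2*√9638 ≈ 196.35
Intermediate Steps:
√(y(F, -188) + 38740) = √(-188 + 38740) = √38552 = 2*√9638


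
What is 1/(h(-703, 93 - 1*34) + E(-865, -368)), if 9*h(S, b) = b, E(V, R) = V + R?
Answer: -9/11038 ≈ -0.00081537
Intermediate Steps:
E(V, R) = R + V
h(S, b) = b/9
1/(h(-703, 93 - 1*34) + E(-865, -368)) = 1/((93 - 1*34)/9 + (-368 - 865)) = 1/((93 - 34)/9 - 1233) = 1/((⅑)*59 - 1233) = 1/(59/9 - 1233) = 1/(-11038/9) = -9/11038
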